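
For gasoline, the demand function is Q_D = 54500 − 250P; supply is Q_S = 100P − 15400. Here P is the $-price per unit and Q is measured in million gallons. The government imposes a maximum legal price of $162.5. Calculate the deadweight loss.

In inverse form: demand P = 218 − 0.004Q, supply P = 154 + 0.01Q.
Competitive equilibrium: 218 − 0.004Q = 154 + 0.01Q → Q* = 4571.42857, P* = 199.71429.
At the ceiling P = 162.5, quantity supplied = (162.5 − 154)/0.01 = 850.
Willingness to pay at Q' = 850: 218 − 0.004·850 = 214.6.
ΔQ = 4571.42857 − 850 = 3721.42857; wedge = 214.6 − 162.5 = 52.1.
Welfare loss = ½ × 3721.42857 × 52.1 = $96943.21 million.

$96943.21 million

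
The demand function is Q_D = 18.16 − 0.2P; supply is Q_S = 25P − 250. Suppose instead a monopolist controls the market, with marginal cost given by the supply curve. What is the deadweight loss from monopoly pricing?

160.63

In inverse form: demand P = 90.8 − 5Q, supply P = 10 + 0.04Q.
Competitive equilibrium: 90.8 − 5Q = 10 + 0.04Q → Q* = 16.0317, P* = 10.6413.
Marginal revenue: MR = 90.8 − 10Q. Set MR = MC: 90.8 − 10Q = 10 + 0.04Q → Q_m = 8.0478.
Price P_m = 90.8 − 5·8.0478 = 50.561; MC(Q_m) = 10 + 0.04·8.0478 = 10.3219.
Competitive Q* = 16.0317, so ΔQ = 7.9839; wedge = 50.561 − 10.3219 = 40.2391.
Deadweight loss = ½ × 7.9839 × 40.2391 = 160.63.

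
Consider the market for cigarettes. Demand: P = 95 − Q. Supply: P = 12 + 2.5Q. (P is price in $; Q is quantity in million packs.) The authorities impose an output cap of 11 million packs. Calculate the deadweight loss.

Competitive equilibrium: 95 − Q = 12 + 2.5Q → Q* = 23.7143, P* = 71.2857.
At Q = 11: demand price = 95 − 1·11 = 84; supply price = 12 + 2.5·11 = 39.5.
ΔQ = 23.7143 − 11 = 12.7143; wedge = 84 − 39.5 = 44.5.
Deadweight loss = ½ × 12.7143 × 44.5 = $282.89 million.

$282.89 million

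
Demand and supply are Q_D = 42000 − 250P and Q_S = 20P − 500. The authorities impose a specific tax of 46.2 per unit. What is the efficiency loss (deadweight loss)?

19763.33

In inverse form: demand P = 168 − 0.004Q, supply P = 25 + 0.05Q.
Competitive equilibrium: 168 − 0.004Q = 25 + 0.05Q → Q* = 2648.1481, P* = 157.4074.
With the tax, the buyer price exceeds the seller price by 46.2: (168 − 0.004Q) − (25 + 0.05Q) = 46.2 → Q' = 1792.5926.
ΔQ = 2648.1481 − 1792.5926 = 855.5555; the wedge equals the tax, 46.2.
Welfare loss = ½ × 855.5555 × 46.2 = 19763.33.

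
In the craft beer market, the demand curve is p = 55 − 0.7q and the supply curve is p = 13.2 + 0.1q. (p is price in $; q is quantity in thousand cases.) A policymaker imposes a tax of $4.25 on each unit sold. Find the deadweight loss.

Competitive equilibrium: 55 − 0.7q = 13.2 + 0.1q → q* = 52.25, p* = 18.425.
With the tax, the buyer price exceeds the seller price by 4.25: (55 − 0.7q) − (13.2 + 0.1q) = 4.25 → q' = 46.9375.
Δq = 52.25 − 46.9375 = 5.3125; the wedge equals the tax, 4.25.
DWL = ½ × 5.3125 × 4.25 = $11.29 thousand.

$11.29 thousand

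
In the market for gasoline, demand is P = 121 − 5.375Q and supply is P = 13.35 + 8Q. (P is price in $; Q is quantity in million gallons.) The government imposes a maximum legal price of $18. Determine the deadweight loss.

Competitive equilibrium: 121 − 5.375Q = 13.35 + 8Q → Q* = 8.0486, P* = 77.7388.
At the ceiling P = 18, quantity supplied = (18 − 13.35)/8 = 0.5813.
Willingness to pay at Q' = 0.5813: 121 − 5.375·0.5813 = 117.8755.
ΔQ = 8.0486 − 0.5813 = 7.4673; wedge = 117.8755 − 18 = 99.8755.
Welfare loss = ½ × 7.4673 × 99.8755 = $372.90 million.

$372.90 million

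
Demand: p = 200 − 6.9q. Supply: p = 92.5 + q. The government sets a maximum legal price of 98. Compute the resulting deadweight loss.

259.65

Competitive equilibrium: 200 − 6.9q = 92.5 + q → q* = 13.6076, p* = 106.1076.
At the ceiling p = 98, quantity supplied = (98 − 92.5)/1 = 5.5.
Willingness to pay at q' = 5.5: 200 − 6.9·5.5 = 162.05.
Δq = 13.6076 − 5.5 = 8.1076; wedge = 162.05 − 98 = 64.05.
Welfare loss = ½ × 8.1076 × 64.05 = 259.65.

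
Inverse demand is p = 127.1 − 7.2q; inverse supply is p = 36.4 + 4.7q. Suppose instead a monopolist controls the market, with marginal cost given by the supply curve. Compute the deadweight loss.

49.12

Competitive equilibrium: 127.1 − 7.2q = 36.4 + 4.7q → q* = 7.6218, p* = 72.2227.
Marginal revenue: MR = 127.1 − 14.4q. Set MR = MC: 127.1 − 14.4q = 36.4 + 4.7q → q_m = 4.7487.
Price p_m = 127.1 − 7.2·4.7487 = 92.9094; MC(q_m) = 36.4 + 4.7·4.7487 = 58.7189.
Competitive q* = 7.6218, so Δq = 2.8731; wedge = 92.9094 − 58.7189 = 34.1905.
Deadweight loss = ½ × 2.8731 × 34.1905 = 49.12.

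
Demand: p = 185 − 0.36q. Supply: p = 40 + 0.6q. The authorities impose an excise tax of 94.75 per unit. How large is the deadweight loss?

Competitive equilibrium: 185 − 0.36q = 40 + 0.6q → q* = 151.0417, p* = 130.625.
With the tax, the buyer price exceeds the seller price by 94.75: (185 − 0.36q) − (40 + 0.6q) = 94.75 → q' = 52.3438.
Δq = 151.0417 − 52.3438 = 98.6979; the wedge equals the tax, 94.75.
Deadweight loss = ½ × 98.6979 × 94.75 = 4675.81.

4675.81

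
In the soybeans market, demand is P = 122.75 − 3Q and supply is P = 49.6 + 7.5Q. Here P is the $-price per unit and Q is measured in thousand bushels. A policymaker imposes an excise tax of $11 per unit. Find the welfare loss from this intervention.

$5.76 thousand

Competitive equilibrium: 122.75 − 3Q = 49.6 + 7.5Q → Q* = 6.9667, P* = 101.85.
With the tax, the buyer price exceeds the seller price by 11: (122.75 − 3Q) − (49.6 + 7.5Q) = 11 → Q' = 5.919.
ΔQ = 6.9667 − 5.919 = 1.0477; the wedge equals the tax, 11.
The triangle = ½ × 1.0477 × 11 = $5.76 thousand.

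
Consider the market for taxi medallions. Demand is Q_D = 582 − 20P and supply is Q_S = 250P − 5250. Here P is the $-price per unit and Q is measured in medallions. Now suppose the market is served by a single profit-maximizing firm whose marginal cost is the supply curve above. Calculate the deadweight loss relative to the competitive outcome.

In inverse form: demand P = 29.1 − 0.05Q, supply P = 21 + 0.004Q.
Competitive equilibrium: 29.1 − 0.05Q = 21 + 0.004Q → Q* = 150, P* = 21.6.
Marginal revenue: MR = 29.1 − 0.1Q. Set MR = MC: 29.1 − 0.1Q = 21 + 0.004Q → Q_m = 77.8846.
Price P_m = 29.1 − 0.05·77.8846 = 25.2058; MC(Q_m) = 21 + 0.004·77.8846 = 21.3115.
Competitive Q* = 150, so ΔQ = 72.1154; wedge = 25.2058 − 21.3115 = 3.8943.
Deadweight loss = ½ × 72.1154 × 3.8943 = $140.42.

$140.42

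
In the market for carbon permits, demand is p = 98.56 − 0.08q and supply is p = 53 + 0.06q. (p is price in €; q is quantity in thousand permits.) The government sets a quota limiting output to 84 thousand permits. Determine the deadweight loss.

Competitive equilibrium: 98.56 − 0.08q = 53 + 0.06q → q* = 325.4286, p* = 72.5257.
At q = 84: demand price = 98.56 − 0.08·84 = 91.84; supply price = 53 + 0.06·84 = 58.04.
Δq = 325.4286 − 84 = 241.4286; wedge = 91.84 − 58.04 = 33.8.
Deadweight loss = ½ × 241.4286 × 33.8 = €4080.14 thousand.

€4080.14 thousand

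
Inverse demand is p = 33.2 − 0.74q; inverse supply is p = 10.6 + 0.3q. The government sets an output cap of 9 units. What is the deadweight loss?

Competitive equilibrium: 33.2 − 0.74q = 10.6 + 0.3q → q* = 21.7308, p* = 17.1192.
At q = 9: demand price = 33.2 − 0.74·9 = 26.54; supply price = 10.6 + 0.3·9 = 13.3.
Δq = 21.7308 − 9 = 12.7308; wedge = 26.54 − 13.3 = 13.24.
The triangle = ½ × 12.7308 × 13.24 = 84.28.

84.28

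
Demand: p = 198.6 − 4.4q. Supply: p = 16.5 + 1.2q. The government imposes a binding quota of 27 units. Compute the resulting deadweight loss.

85.25

Competitive equilibrium: 198.6 − 4.4q = 16.5 + 1.2q → q* = 32.5179, p* = 55.5214.
At q = 27: demand price = 198.6 − 4.4·27 = 79.8; supply price = 16.5 + 1.2·27 = 48.9.
Δq = 32.5179 − 27 = 5.5179; wedge = 79.8 − 48.9 = 30.9.
Deadweight loss = ½ × 5.5179 × 30.9 = 85.25.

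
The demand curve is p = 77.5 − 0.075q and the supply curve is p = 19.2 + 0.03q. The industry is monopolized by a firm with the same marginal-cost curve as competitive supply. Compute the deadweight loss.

2809.93

Competitive equilibrium: 77.5 − 0.075q = 19.2 + 0.03q → q* = 555.2381, p* = 35.85714.
Marginal revenue: MR = 77.5 − 0.15q. Set MR = MC: 77.5 − 0.15q = 19.2 + 0.03q → q_m = 323.88889.
Price p_m = 77.5 − 0.075·323.88889 = 53.20833; MC(q_m) = 19.2 + 0.03·323.88889 = 28.91667.
Competitive q* = 555.2381, so Δq = 231.34921; wedge = 53.20833 − 28.91667 = 24.29166.
DWL = ½ × 231.34921 × 24.29166 = 2809.93.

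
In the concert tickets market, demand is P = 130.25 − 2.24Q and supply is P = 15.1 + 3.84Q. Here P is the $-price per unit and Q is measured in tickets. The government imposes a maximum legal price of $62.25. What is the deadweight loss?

$134.86

Competitive equilibrium: 130.25 − 2.24Q = 15.1 + 3.84Q → Q* = 18.9391, P* = 87.8263.
At the ceiling P = 62.25, quantity supplied = (62.25 − 15.1)/3.84 = 12.2786.
Willingness to pay at Q' = 12.2786: 130.25 − 2.24·12.2786 = 102.7459.
ΔQ = 18.9391 − 12.2786 = 6.6605; wedge = 102.7459 − 62.25 = 40.4959.
DWL = ½ × 6.6605 × 40.4959 = $134.86.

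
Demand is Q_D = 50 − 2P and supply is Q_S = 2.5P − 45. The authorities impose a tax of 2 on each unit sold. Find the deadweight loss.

In inverse form: demand P = 25 − 0.5Q, supply P = 18 + 0.4Q.
Competitive equilibrium: 25 − 0.5Q = 18 + 0.4Q → Q* = 7.7778, P* = 21.1111.
With the tax, the buyer price exceeds the seller price by 2: (25 − 0.5Q) − (18 + 0.4Q) = 2 → Q' = 5.5556.
ΔQ = 7.7778 − 5.5556 = 2.2222; the wedge equals the tax, 2.
Welfare loss = ½ × 2.2222 × 2 = 2.22.

2.22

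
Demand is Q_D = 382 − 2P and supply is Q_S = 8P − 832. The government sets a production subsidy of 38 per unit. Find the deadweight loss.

1155.20

In inverse form: demand P = 191 − 0.5Q, supply P = 104 + 0.125Q.
Competitive equilibrium: 191 − 0.5Q = 104 + 0.125Q → Q* = 139.2, P* = 121.4.
The subsidy lowers effective supply by 38: P = 66 + 0.125Q.
New quantity: 191 − 0.5Q = 66 + 0.125Q → Q' = 200.
Overproduction ΔQ = 200 − 139.2 = 60.8; wedge = subsidy = 38.
The triangle = ½ × 60.8 × 38 = 1155.20.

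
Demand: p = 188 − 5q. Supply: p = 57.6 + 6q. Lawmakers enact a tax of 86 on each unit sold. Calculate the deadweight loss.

Competitive equilibrium: 188 − 5q = 57.6 + 6q → q* = 11.8545, p* = 128.7273.
With the tax, the buyer price exceeds the seller price by 86: (188 − 5q) − (57.6 + 6q) = 86 → q' = 4.0364.
Δq = 11.8545 − 4.0364 = 7.8181; the wedge equals the tax, 86.
Deadweight loss = ½ × 7.8181 × 86 = 336.18.

336.18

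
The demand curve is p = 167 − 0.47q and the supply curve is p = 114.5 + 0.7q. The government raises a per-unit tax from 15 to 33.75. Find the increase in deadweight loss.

390.625

Competitive equilibrium: 167 − 0.47q = 114.5 + 0.7q → q* = 44.8718, p* = 145.9103.
For a per-unit tax t: Δq = t/1.17, so DWL = ½·t·(t/1.17) = t²/2.34.
At t = 15: DWL = 96.154. At t = 33.75: DWL = 486.779.
Increase = 486.779 − 96.154 = 390.625.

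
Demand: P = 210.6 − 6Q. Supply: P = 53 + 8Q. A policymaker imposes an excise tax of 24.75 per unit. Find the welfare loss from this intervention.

Competitive equilibrium: 210.6 − 6Q = 53 + 8Q → Q* = 11.2571, P* = 143.0571.
With the tax, the buyer price exceeds the seller price by 24.75: (210.6 − 6Q) − (53 + 8Q) = 24.75 → Q' = 9.4893.
ΔQ = 11.2571 − 9.4893 = 1.7678; the wedge equals the tax, 24.75.
Deadweight loss = ½ × 1.7678 × 24.75 = 21.88.

21.88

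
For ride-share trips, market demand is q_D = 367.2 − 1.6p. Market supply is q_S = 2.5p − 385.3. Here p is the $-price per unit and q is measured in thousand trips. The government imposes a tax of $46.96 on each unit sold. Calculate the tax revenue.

$1302.05 thousand

In inverse form: demand p = 229.5 − 0.625q, supply p = 154.12 + 0.4q.
Competitive equilibrium: 229.5 − 0.625q = 154.12 + 0.4q → q* = 73.5415, p* = 183.5366.
With the tax, the buyer price exceeds the seller price by 46.96: (229.5 − 0.625q) − (154.12 + 0.4q) = 46.96 → q' = 27.7268.
Tax revenue = 46.96 × 27.7268 = $1302.05 thousand.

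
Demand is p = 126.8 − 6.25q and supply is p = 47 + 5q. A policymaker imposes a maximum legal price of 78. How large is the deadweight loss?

Competitive equilibrium: 126.8 − 6.25q = 47 + 5q → q* = 7.0933, p* = 82.4667.
At the ceiling p = 78, quantity supplied = (78 − 47)/5 = 6.2.
Willingness to pay at q' = 6.2: 126.8 − 6.25·6.2 = 88.05.
Δq = 7.0933 − 6.2 = 0.8933; wedge = 88.05 − 78 = 10.05.
The triangle = ½ × 0.8933 × 10.05 = 4.489.

4.489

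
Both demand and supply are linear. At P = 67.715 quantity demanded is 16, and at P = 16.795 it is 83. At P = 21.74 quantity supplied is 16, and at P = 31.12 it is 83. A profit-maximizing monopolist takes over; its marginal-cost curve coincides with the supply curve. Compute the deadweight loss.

424.48

Demand slope = (16.795 − 67.715)/(83 − 16) = −0.76, so P = 79.875 − 0.76Q.
Supply slope = (31.12 − 21.74)/(83 − 16) = 0.14, so P = 19.5 + 0.14Q.
Competitive equilibrium: 79.875 − 0.76Q = 19.5 + 0.14Q → Q* = 67.08333, P* = 28.89167.
Marginal revenue: MR = 79.875 − 1.52Q. Set MR = MC: 79.875 − 1.52Q = 19.5 + 0.14Q → Q_m = 36.37048.
Price P_m = 79.875 − 0.76·36.37048 = 52.23344; MC(Q_m) = 19.5 + 0.14·36.37048 = 24.59187.
Competitive Q* = 67.08333, so ΔQ = 30.71285; wedge = 52.23344 − 24.59187 = 27.64157.
The triangle = ½ × 30.71285 × 27.64157 = 424.48.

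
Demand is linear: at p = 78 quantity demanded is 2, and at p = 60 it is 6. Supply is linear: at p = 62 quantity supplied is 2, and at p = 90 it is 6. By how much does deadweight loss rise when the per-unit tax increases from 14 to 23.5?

Demand slope = (60 − 78)/(6 − 2) = −4.5, so p = 87 − 4.5q.
Supply slope = (90 − 62)/(6 − 2) = 7, so p = 48 + 7q.
Competitive equilibrium: 87 − 4.5q = 48 + 7q → q* = 3.3913, p* = 71.7391.
For a per-unit tax t: Δq = t/11.5, so DWL = ½·t·(t/11.5) = t²/23.
At t = 14: DWL = 8.522. At t = 23.5: DWL = 24.011.
Increase = 24.011 − 8.522 = 15.49.

15.49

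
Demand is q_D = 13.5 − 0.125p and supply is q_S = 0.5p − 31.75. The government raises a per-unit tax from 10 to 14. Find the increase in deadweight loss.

In inverse form: demand p = 108 − 8q, supply p = 63.5 + 2q.
Competitive equilibrium: 108 − 8q = 63.5 + 2q → q* = 4.45, p* = 72.4.
For a per-unit tax t: Δq = t/10, so DWL = ½·t·(t/10) = t²/20.
At t = 10: DWL = 5. At t = 14: DWL = 9.8.
Increase = 9.8 − 5 = 4.80.

4.80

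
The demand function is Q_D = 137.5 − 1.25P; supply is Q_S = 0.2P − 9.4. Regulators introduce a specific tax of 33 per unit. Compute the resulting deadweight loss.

In inverse form: demand P = 110 − 0.8Q, supply P = 47 + 5Q.
Competitive equilibrium: 110 − 0.8Q = 47 + 5Q → Q* = 10.8621, P* = 101.3103.
With the tax, the buyer price exceeds the seller price by 33: (110 − 0.8Q) − (47 + 5Q) = 33 → Q' = 5.1724.
ΔQ = 10.8621 − 5.1724 = 5.6897; the wedge equals the tax, 33.
Welfare loss = ½ × 5.6897 × 33 = 93.88.

93.88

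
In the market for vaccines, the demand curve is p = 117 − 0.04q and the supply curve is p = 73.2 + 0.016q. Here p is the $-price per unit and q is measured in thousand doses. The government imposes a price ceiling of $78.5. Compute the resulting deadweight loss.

Competitive equilibrium: 117 − 0.04q = 73.2 + 0.016q → q* = 782.1429, p* = 85.7143.
At the ceiling p = 78.5, quantity supplied = (78.5 − 73.2)/0.016 = 331.25.
Willingness to pay at q' = 331.25: 117 − 0.04·331.25 = 103.75.
Δq = 782.1429 − 331.25 = 450.8929; wedge = 103.75 − 78.5 = 25.25.
Welfare loss = ½ × 450.8929 × 25.25 = $5692.52 thousand.

$5692.52 thousand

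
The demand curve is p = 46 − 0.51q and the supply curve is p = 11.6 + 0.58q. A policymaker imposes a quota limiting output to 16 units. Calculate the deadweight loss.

Competitive equilibrium: 46 − 0.51q = 11.6 + 0.58q → q* = 31.5596, p* = 29.9046.
At q = 16: demand price = 46 − 0.51·16 = 37.84; supply price = 11.6 + 0.58·16 = 20.88.
Δq = 31.5596 − 16 = 15.5596; wedge = 37.84 − 20.88 = 16.96.
Deadweight loss = ½ × 15.5596 × 16.96 = 131.95.

131.95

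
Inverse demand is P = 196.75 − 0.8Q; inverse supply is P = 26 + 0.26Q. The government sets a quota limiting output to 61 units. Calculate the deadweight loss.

Competitive equilibrium: 196.75 − 0.8Q = 26 + 0.26Q → Q* = 161.0849, P* = 67.8821.
At Q = 61: demand price = 196.75 − 0.8·61 = 147.95; supply price = 26 + 0.26·61 = 41.86.
ΔQ = 161.0849 − 61 = 100.0849; wedge = 147.95 − 41.86 = 106.09.
The triangle = ½ × 100.0849 × 106.09 = 5309.

5309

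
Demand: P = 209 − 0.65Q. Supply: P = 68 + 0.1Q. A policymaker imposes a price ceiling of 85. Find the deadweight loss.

Competitive equilibrium: 209 − 0.65Q = 68 + 0.1Q → Q* = 188, P* = 86.8.
At the ceiling P = 85, quantity supplied = (85 − 68)/0.1 = 170.
Willingness to pay at Q' = 170: 209 − 0.65·170 = 98.5.
ΔQ = 188 − 170 = 18; wedge = 98.5 − 85 = 13.5.
Deadweight loss = ½ × 18 × 13.5 = 121.50.

121.50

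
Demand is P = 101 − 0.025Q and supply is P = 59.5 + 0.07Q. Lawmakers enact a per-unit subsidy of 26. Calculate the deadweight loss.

3557.89

Competitive equilibrium: 101 − 0.025Q = 59.5 + 0.07Q → Q* = 436.8421, P* = 90.0789.
The subsidy lowers effective supply by 26: P = 33.5 + 0.07Q.
New quantity: 101 − 0.025Q = 33.5 + 0.07Q → Q' = 710.5263.
Overproduction ΔQ = 710.5263 − 436.8421 = 273.6842; wedge = subsidy = 26.
Welfare loss = ½ × 273.6842 × 26 = 3557.89.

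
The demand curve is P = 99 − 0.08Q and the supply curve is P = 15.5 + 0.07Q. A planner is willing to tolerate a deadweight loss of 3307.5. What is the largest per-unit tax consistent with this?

Competitive equilibrium: 99 − 0.08Q = 15.5 + 0.07Q → Q* = 556.6667, P* = 54.4667.
A tax t gives ΔQ = t/0.15 and wedge t, so DWL = t²/0.3.
t²/0.3 = 3307.5 → t² = 992.25 → t = 31.5.

31.5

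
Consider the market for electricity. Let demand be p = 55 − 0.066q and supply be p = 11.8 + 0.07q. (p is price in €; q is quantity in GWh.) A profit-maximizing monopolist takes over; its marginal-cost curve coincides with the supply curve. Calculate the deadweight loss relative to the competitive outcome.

€732.46

Competitive equilibrium: 55 − 0.066q = 11.8 + 0.07q → q* = 317.6471, p* = 34.0353.
Marginal revenue: MR = 55 − 0.132q. Set MR = MC: 55 − 0.132q = 11.8 + 0.07q → q_m = 213.8614.
Price p_m = 55 − 0.066·213.8614 = 40.8851; MC(q_m) = 11.8 + 0.07·213.8614 = 26.7703.
Competitive q* = 317.6471, so Δq = 103.7857; wedge = 40.8851 − 26.7703 = 14.1148.
The triangle = ½ × 103.7857 × 14.1148 = €732.46.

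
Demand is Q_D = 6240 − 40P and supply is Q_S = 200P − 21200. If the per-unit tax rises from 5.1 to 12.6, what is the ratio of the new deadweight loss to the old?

In inverse form: demand P = 156 − 0.025Q, supply P = 106 + 0.005Q.
Competitive equilibrium: 156 − 0.025Q = 106 + 0.005Q → Q* = 1666.6667, P* = 114.3333.
For a per-unit tax t: ΔQ = t/0.03, so DWL = ½·t·(t/0.03) = t²/0.06.
At t = 5.1: DWL = 433.5. At t = 12.6: DWL = 2646.
Ratio = (12.6/5.1)² = 6.104.

6.104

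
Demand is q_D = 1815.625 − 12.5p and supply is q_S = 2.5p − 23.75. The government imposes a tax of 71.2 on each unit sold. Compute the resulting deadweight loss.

5280.67

In inverse form: demand p = 145.25 − 0.08q, supply p = 9.5 + 0.4q.
Competitive equilibrium: 145.25 − 0.08q = 9.5 + 0.4q → q* = 282.8125, p* = 122.625.
With the tax, the buyer price exceeds the seller price by 71.2: (145.25 − 0.08q) − (9.5 + 0.4q) = 71.2 → q' = 134.4792.
Δq = 282.8125 − 134.4792 = 148.3333; the wedge equals the tax, 71.2.
DWL = ½ × 148.3333 × 71.2 = 5280.67.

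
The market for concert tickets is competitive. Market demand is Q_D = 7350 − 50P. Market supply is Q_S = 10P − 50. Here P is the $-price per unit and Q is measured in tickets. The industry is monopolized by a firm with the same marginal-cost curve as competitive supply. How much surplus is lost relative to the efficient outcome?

$1714.63

In inverse form: demand P = 147 − 0.02Q, supply P = 5 + 0.1Q.
Competitive equilibrium: 147 − 0.02Q = 5 + 0.1Q → Q* = 1183.33333, P* = 123.33333.
Marginal revenue: MR = 147 − 0.04Q. Set MR = MC: 147 − 0.04Q = 5 + 0.1Q → Q_m = 1014.28571.
Price P_m = 147 − 0.02·1014.28571 = 126.71429; MC(Q_m) = 5 + 0.1·1014.28571 = 106.42857.
Competitive Q* = 1183.33333, so ΔQ = 169.04762; wedge = 126.71429 − 106.42857 = 20.28572.
Deadweight loss = ½ × 169.04762 × 20.28572 = $1714.63.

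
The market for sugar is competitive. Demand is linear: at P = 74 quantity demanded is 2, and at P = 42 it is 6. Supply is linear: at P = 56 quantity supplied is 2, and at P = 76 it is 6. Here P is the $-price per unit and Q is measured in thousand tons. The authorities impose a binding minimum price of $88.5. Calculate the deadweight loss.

$66.44 thousand

Demand slope = (42 − 74)/(6 − 2) = −8, so P = 90 − 8Q.
Supply slope = (76 − 56)/(6 − 2) = 5, so P = 46 + 5Q.
Competitive equilibrium: 90 − 8Q = 46 + 5Q → Q* = 3.3846, P* = 62.9231.
At the floor P = 88.5, quantity demanded = (90 − 88.5)/8 = 0.1875.
Sellers' marginal cost at Q' = 0.1875: 46 + 5·0.1875 = 46.9375.
ΔQ = 3.3846 − 0.1875 = 3.1971; wedge = 88.5 − 46.9375 = 41.5625.
DWL = ½ × 3.1971 × 41.5625 = $66.44 thousand.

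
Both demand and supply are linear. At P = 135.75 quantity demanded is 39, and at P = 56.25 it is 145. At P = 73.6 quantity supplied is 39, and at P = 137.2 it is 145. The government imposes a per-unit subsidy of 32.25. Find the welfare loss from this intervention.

Demand slope = (56.25 − 135.75)/(145 − 39) = −0.75, so P = 165 − 0.75Q.
Supply slope = (137.2 − 73.6)/(145 − 39) = 0.6, so P = 50.2 + 0.6Q.
Competitive equilibrium: 165 − 0.75Q = 50.2 + 0.6Q → Q* = 85.037, P* = 101.2222.
The subsidy lowers effective supply by 32.25: P = 17.95 + 0.6Q.
New quantity: 165 − 0.75Q = 17.95 + 0.6Q → Q' = 108.9259.
Overproduction ΔQ = 108.9259 − 85.037 = 23.8889; wedge = subsidy = 32.25.
Deadweight loss = ½ × 23.8889 × 32.25 = 385.21.

385.21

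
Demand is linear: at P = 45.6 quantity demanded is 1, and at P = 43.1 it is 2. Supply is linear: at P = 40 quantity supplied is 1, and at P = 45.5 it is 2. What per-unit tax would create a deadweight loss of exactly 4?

8

Demand slope = (43.1 − 45.6)/(2 − 1) = −2.5, so P = 48.1 − 2.5Q.
Supply slope = (45.5 − 40)/(2 − 1) = 5.5, so P = 34.5 + 5.5Q.
Competitive equilibrium: 48.1 − 2.5Q = 34.5 + 5.5Q → Q* = 1.7, P* = 43.85.
A tax t gives ΔQ = t/8 and wedge t, so DWL = t²/16.
t²/16 = 4 → t² = 64 → t = 8.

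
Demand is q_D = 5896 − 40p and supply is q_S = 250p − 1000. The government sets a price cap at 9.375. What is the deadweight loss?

In inverse form: demand p = 147.4 − 0.025q, supply p = 4 + 0.004q.
Competitive equilibrium: 147.4 − 0.025q = 4 + 0.004q → q* = 4944.82759, p* = 23.77931.
At the ceiling p = 9.375, quantity supplied = (9.375 − 4)/0.004 = 1343.75.
Willingness to pay at q' = 1343.75: 147.4 − 0.025·1343.75 = 113.80625.
Δq = 4944.82759 − 1343.75 = 3601.07759; wedge = 113.80625 − 9.375 = 104.43125.
Deadweight loss = ½ × 3601.07759 × 104.43125 = 188032.52.

188032.52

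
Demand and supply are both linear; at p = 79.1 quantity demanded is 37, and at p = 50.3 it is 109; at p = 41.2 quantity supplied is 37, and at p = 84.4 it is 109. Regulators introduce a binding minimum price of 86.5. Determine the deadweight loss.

1590.48

Demand slope = (50.3 − 79.1)/(109 − 37) = −0.4, so p = 93.9 − 0.4q.
Supply slope = (84.4 − 41.2)/(109 − 37) = 0.6, so p = 19 + 0.6q.
Competitive equilibrium: 93.9 − 0.4q = 19 + 0.6q → q* = 74.9, p* = 63.94.
At the floor p = 86.5, quantity demanded = (93.9 − 86.5)/0.4 = 18.5.
Sellers' marginal cost at q' = 18.5: 19 + 0.6·18.5 = 30.1.
Δq = 74.9 − 18.5 = 56.4; wedge = 86.5 − 30.1 = 56.4.
DWL = ½ × 56.4 × 56.4 = 1590.48.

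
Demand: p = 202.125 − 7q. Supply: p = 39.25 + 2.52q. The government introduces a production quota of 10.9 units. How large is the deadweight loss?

Competitive equilibrium: 202.125 − 7q = 39.25 + 2.52q → q* = 17.1087, p* = 82.364.
At q = 10.9: demand price = 202.125 − 7·10.9 = 125.825; supply price = 39.25 + 2.52·10.9 = 66.718.
Δq = 17.1087 − 10.9 = 6.2087; wedge = 125.825 − 66.718 = 59.107.
Deadweight loss = ½ × 6.2087 × 59.107 = 183.49.

183.49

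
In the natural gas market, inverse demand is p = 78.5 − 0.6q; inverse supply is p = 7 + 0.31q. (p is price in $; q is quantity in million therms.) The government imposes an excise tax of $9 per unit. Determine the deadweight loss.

$44.51 million

Competitive equilibrium: 78.5 − 0.6q = 7 + 0.31q → q* = 78.5714, p* = 31.3571.
With the tax, the buyer price exceeds the seller price by 9: (78.5 − 0.6q) − (7 + 0.31q) = 9 → q' = 68.6813.
Δq = 78.5714 − 68.6813 = 9.8901; the wedge equals the tax, 9.
Deadweight loss = ½ × 9.8901 × 9 = $44.51 million.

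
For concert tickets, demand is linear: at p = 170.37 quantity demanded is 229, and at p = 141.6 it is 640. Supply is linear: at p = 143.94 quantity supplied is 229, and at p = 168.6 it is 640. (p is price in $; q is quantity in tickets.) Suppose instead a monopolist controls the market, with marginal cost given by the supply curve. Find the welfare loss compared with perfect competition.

$1488.11

Demand slope = (141.6 − 170.37)/(640 − 229) = −0.07, so p = 186.4 − 0.07q.
Supply slope = (168.6 − 143.94)/(640 − 229) = 0.06, so p = 130.2 + 0.06q.
Competitive equilibrium: 186.4 − 0.07q = 130.2 + 0.06q → q* = 432.3077, p* = 156.1385.
Marginal revenue: MR = 186.4 − 0.14q. Set MR = MC: 186.4 − 0.14q = 130.2 + 0.06q → q_m = 281.
Price p_m = 186.4 − 0.07·281 = 166.73; MC(q_m) = 130.2 + 0.06·281 = 147.06.
Competitive q* = 432.3077, so Δq = 151.3077; wedge = 166.73 − 147.06 = 19.67.
The triangle = ½ × 151.3077 × 19.67 = $1488.11.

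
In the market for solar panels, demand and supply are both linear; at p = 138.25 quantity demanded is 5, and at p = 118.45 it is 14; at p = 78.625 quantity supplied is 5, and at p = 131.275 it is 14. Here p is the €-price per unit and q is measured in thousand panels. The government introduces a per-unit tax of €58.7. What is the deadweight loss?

€214.02 thousand

Demand slope = (118.45 − 138.25)/(14 − 5) = −2.2, so p = 149.25 − 2.2q.
Supply slope = (131.275 − 78.625)/(14 − 5) = 5.85, so p = 49.375 + 5.85q.
Competitive equilibrium: 149.25 − 2.2q = 49.375 + 5.85q → q* = 12.4068, p* = 121.955.
With the tax, the buyer price exceeds the seller price by 58.7: (149.25 − 2.2q) − (49.375 + 5.85q) = 58.7 → q' = 5.1149.
Δq = 12.4068 − 5.1149 = 7.2919; the wedge equals the tax, 58.7.
Deadweight loss = ½ × 7.2919 × 58.7 = €214.02 thousand.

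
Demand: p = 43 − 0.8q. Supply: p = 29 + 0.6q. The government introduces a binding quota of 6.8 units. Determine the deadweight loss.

Competitive equilibrium: 43 − 0.8q = 29 + 0.6q → q* = 10, p* = 35.
At q = 6.8: demand price = 43 − 0.8·6.8 = 37.56; supply price = 29 + 0.6·6.8 = 33.08.
Δq = 10 − 6.8 = 3.2; wedge = 37.56 − 33.08 = 4.48.
Welfare loss = ½ × 3.2 × 4.48 = 7.168.

7.168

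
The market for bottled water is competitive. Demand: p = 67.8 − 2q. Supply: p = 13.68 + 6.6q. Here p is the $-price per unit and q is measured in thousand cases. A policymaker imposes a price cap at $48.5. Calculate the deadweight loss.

$4.45 thousand

Competitive equilibrium: 67.8 − 2q = 13.68 + 6.6q → q* = 6.293, p* = 55.214.
At the ceiling p = 48.5, quantity supplied = (48.5 − 13.68)/6.6 = 5.2758.
Willingness to pay at q' = 5.2758: 67.8 − 2·5.2758 = 57.2484.
Δq = 6.293 − 5.2758 = 1.0172; wedge = 57.2484 − 48.5 = 8.7484.
DWL = ½ × 1.0172 × 8.7484 = $4.45 thousand.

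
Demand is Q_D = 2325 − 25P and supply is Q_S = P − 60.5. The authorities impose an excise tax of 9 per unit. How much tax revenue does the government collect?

In inverse form: demand P = 93 − 0.04Q, supply P = 60.5 + Q.
Competitive equilibrium: 93 − 0.04Q = 60.5 + Q → Q* = 31.25, P* = 91.75.
With the tax, the buyer price exceeds the seller price by 9: (93 − 0.04Q) − (60.5 + Q) = 9 → Q' = 22.5962.
Tax revenue = 9 × 22.5962 = 203.37.

203.37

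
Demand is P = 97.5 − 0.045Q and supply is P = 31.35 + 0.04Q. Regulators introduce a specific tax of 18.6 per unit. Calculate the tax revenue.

Competitive equilibrium: 97.5 − 0.045Q = 31.35 + 0.04Q → Q* = 778.2353, P* = 62.4794.
With the tax, the buyer price exceeds the seller price by 18.6: (97.5 − 0.045Q) − (31.35 + 0.04Q) = 18.6 → Q' = 559.4118.
Tax revenue = 18.6 × 559.4118 = 10405.06.

10405.06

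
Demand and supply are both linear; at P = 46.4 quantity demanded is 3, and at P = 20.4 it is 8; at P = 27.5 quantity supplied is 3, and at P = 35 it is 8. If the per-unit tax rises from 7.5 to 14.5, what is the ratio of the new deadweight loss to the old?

3.738

Demand slope = (20.4 − 46.4)/(8 − 3) = −5.2, so P = 62 − 5.2Q.
Supply slope = (35 − 27.5)/(8 − 3) = 1.5, so P = 23 + 1.5Q.
Competitive equilibrium: 62 − 5.2Q = 23 + 1.5Q → Q* = 5.8209, P* = 31.7313.
For a per-unit tax t: ΔQ = t/6.7, so DWL = ½·t·(t/6.7) = t²/13.4.
At t = 7.5: DWL = 4.198. At t = 14.5: DWL = 15.690.
Ratio = (14.5/7.5)² = 3.738.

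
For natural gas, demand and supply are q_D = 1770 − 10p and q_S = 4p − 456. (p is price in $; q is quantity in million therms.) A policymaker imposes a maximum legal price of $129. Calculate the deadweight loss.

$2520 million

In inverse form: demand p = 177 − 0.1q, supply p = 114 + 0.25q.
Competitive equilibrium: 177 − 0.1q = 114 + 0.25q → q* = 180, p* = 159.
At the ceiling p = 129, quantity supplied = (129 − 114)/0.25 = 60.
Willingness to pay at q' = 60: 177 − 0.1·60 = 171.
Δq = 180 − 60 = 120; wedge = 171 − 129 = 42.
The triangle = ½ × 120 × 42 = $2520 million.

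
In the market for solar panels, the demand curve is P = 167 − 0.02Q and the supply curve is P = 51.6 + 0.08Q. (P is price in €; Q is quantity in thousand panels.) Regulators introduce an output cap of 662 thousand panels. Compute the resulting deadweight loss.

Competitive equilibrium: 167 − 0.02Q = 51.6 + 0.08Q → Q* = 1154, P* = 143.92.
At Q = 662: demand price = 167 − 0.02·662 = 153.76; supply price = 51.6 + 0.08·662 = 104.56.
ΔQ = 1154 − 662 = 492; wedge = 153.76 − 104.56 = 49.2.
The triangle = ½ × 492 × 49.2 = €12103.20 thousand.

€12103.20 thousand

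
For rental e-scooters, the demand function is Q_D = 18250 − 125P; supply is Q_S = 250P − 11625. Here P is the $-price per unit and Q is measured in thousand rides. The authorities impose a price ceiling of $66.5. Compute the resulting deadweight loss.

$65010.42 thousand

In inverse form: demand P = 146 − 0.008Q, supply P = 46.5 + 0.004Q.
Competitive equilibrium: 146 − 0.008Q = 46.5 + 0.004Q → Q* = 8291.6667, P* = 79.6667.
At the ceiling P = 66.5, quantity supplied = (66.5 − 46.5)/0.004 = 5000.
Willingness to pay at Q' = 5000: 146 − 0.008·5000 = 106.
ΔQ = 8291.6667 − 5000 = 3291.6667; wedge = 106 − 66.5 = 39.5.
Welfare loss = ½ × 3291.6667 × 39.5 = $65010.42 thousand.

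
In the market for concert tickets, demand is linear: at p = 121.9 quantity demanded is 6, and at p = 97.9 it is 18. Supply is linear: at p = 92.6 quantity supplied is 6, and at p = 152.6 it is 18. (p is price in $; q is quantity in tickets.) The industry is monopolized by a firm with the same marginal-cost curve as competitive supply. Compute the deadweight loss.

$17.93

Demand slope = (97.9 − 121.9)/(18 − 6) = −2, so p = 133.9 − 2q.
Supply slope = (152.6 − 92.6)/(18 − 6) = 5, so p = 62.6 + 5q.
Competitive equilibrium: 133.9 − 2q = 62.6 + 5q → q* = 10.1857, p* = 113.5286.
Marginal revenue: MR = 133.9 − 4q. Set MR = MC: 133.9 − 4q = 62.6 + 5q → q_m = 7.9222.
Price p_m = 133.9 − 2·7.9222 = 118.0556; MC(q_m) = 62.6 + 5·7.9222 = 102.211.
Competitive q* = 10.1857, so Δq = 2.2635; wedge = 118.0556 − 102.211 = 15.8446.
Welfare loss = ½ × 2.2635 × 15.8446 = $17.93.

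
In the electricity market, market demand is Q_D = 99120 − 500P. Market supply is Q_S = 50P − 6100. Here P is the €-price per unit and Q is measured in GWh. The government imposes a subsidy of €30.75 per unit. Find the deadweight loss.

In inverse form: demand P = 198.24 − 0.002Q, supply P = 122 + 0.02Q.
Competitive equilibrium: 198.24 − 0.002Q = 122 + 0.02Q → Q* = 3465.4545, P* = 191.3091.
The subsidy lowers effective supply by 30.75: P = 91.25 + 0.02Q.
New quantity: 198.24 − 0.002Q = 91.25 + 0.02Q → Q' = 4863.1818.
Overproduction ΔQ = 4863.1818 − 3465.4545 = 1397.7273; wedge = subsidy = 30.75.
Welfare loss = ½ × 1397.7273 × 30.75 = €21490.06.

€21490.06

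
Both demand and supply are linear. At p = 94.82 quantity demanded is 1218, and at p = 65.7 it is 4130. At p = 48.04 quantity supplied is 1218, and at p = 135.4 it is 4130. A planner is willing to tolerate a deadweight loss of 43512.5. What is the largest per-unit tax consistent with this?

Demand slope = (65.7 − 94.82)/(4130 − 1218) = −0.01, so p = 107 − 0.01q.
Supply slope = (135.4 − 48.04)/(4130 − 1218) = 0.03, so p = 11.5 + 0.03q.
Competitive equilibrium: 107 − 0.01q = 11.5 + 0.03q → q* = 2387.5, p* = 83.125.
A tax t gives Δq = t/0.04 and wedge t, so DWL = t²/0.08.
t²/0.08 = 43512.5 → t² = 3481 → t = 59.

59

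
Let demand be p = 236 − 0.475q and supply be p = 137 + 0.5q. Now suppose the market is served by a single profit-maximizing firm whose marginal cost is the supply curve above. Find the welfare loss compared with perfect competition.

Competitive equilibrium: 236 − 0.475q = 137 + 0.5q → q* = 101.5385, p* = 187.7692.
Marginal revenue: MR = 236 − 0.95q. Set MR = MC: 236 − 0.95q = 137 + 0.5q → q_m = 68.2759.
Price p_m = 236 − 0.475·68.2759 = 203.5689; MC(q_m) = 137 + 0.5·68.2759 = 171.138.
Competitive q* = 101.5385, so Δq = 33.2626; wedge = 203.5689 − 171.138 = 32.4309.
Welfare loss = ½ × 33.2626 × 32.4309 = 539.37.

539.37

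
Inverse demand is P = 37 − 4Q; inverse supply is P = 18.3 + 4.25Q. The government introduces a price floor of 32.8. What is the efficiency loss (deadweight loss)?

Competitive equilibrium: 37 − 4Q = 18.3 + 4.25Q → Q* = 2.2667, P* = 27.9333.
At the floor P = 32.8, quantity demanded = (37 − 32.8)/4 = 1.05.
Sellers' marginal cost at Q' = 1.05: 18.3 + 4.25·1.05 = 22.7625.
ΔQ = 2.2667 − 1.05 = 1.2167; wedge = 32.8 − 22.7625 = 10.0375.
Deadweight loss = ½ × 1.2167 × 10.0375 = 6.11.

6.11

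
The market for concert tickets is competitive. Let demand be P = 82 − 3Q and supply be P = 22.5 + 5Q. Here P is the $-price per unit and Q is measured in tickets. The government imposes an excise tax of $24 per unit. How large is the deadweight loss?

$36

Competitive equilibrium: 82 − 3Q = 22.5 + 5Q → Q* = 7.4375, P* = 59.6875.
With the tax, the buyer price exceeds the seller price by 24: (82 − 3Q) − (22.5 + 5Q) = 24 → Q' = 4.4375.
ΔQ = 7.4375 − 4.4375 = 3; the wedge equals the tax, 24.
DWL = ½ × 3 × 24 = $36.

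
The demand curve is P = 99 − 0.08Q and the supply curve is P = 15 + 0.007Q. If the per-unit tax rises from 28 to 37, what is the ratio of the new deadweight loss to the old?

Competitive equilibrium: 99 − 0.08Q = 15 + 0.007Q → Q* = 965.5172, P* = 21.7586.
For a per-unit tax t: ΔQ = t/0.087, so DWL = ½·t·(t/0.087) = t²/0.174.
At t = 28: DWL = 4505.747. At t = 37: DWL = 7867.816.
Ratio = (37/28)² = 1.746.

1.746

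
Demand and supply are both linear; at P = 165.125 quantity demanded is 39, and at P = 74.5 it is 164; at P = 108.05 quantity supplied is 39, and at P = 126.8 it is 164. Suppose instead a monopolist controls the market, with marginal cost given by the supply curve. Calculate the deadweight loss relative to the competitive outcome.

975.86

Demand slope = (74.5 − 165.125)/(164 − 39) = −0.725, so P = 193.4 − 0.725Q.
Supply slope = (126.8 − 108.05)/(164 − 39) = 0.15, so P = 102.2 + 0.15Q.
Competitive equilibrium: 193.4 − 0.725Q = 102.2 + 0.15Q → Q* = 104.2286, P* = 117.8343.
Marginal revenue: MR = 193.4 − 1.45Q. Set MR = MC: 193.4 − 1.45Q = 102.2 + 0.15Q → Q_m = 57.
Price P_m = 193.4 − 0.725·57 = 152.075; MC(Q_m) = 102.2 + 0.15·57 = 110.75.
Competitive Q* = 104.2286, so ΔQ = 47.2286; wedge = 152.075 − 110.75 = 41.325.
Welfare loss = ½ × 47.2286 × 41.325 = 975.86.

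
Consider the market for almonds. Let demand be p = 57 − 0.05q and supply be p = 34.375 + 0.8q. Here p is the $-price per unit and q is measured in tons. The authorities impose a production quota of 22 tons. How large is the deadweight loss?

Competitive equilibrium: 57 − 0.05q = 34.375 + 0.8q → q* = 26.6176, p* = 55.6691.
At q = 22: demand price = 57 − 0.05·22 = 55.9; supply price = 34.375 + 0.8·22 = 51.975.
Δq = 26.6176 − 22 = 4.6176; wedge = 55.9 − 51.975 = 3.925.
The triangle = ½ × 4.6176 × 3.925 = $9.06.

$9.06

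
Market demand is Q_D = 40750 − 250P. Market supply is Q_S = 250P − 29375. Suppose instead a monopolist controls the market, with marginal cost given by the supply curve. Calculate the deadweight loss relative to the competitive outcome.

In inverse form: demand P = 163 − 0.004Q, supply P = 117.5 + 0.004Q.
Competitive equilibrium: 163 − 0.004Q = 117.5 + 0.004Q → Q* = 5687.5, P* = 140.25.
Marginal revenue: MR = 163 − 0.008Q. Set MR = MC: 163 − 0.008Q = 117.5 + 0.004Q → Q_m = 3791.666667.
Price P_m = 163 − 0.004·3791.666667 = 147.833333; MC(Q_m) = 117.5 + 0.004·3791.666667 = 132.666667.
Competitive Q* = 5687.5, so ΔQ = 1895.833333; wedge = 147.833333 − 132.666667 = 15.166666.
The triangle = ½ × 1895.833333 × 15.166666 = 14376.74.

14376.74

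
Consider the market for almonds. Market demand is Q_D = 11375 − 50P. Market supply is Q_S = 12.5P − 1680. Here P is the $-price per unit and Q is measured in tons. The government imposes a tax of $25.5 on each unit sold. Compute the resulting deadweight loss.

$3251.25

In inverse form: demand P = 227.5 − 0.02Q, supply P = 134.4 + 0.08Q.
Competitive equilibrium: 227.5 − 0.02Q = 134.4 + 0.08Q → Q* = 931, P* = 208.88.
With the tax, the buyer price exceeds the seller price by 25.5: (227.5 − 0.02Q) − (134.4 + 0.08Q) = 25.5 → Q' = 676.
ΔQ = 931 − 676 = 255; the wedge equals the tax, 25.5.
The triangle = ½ × 255 × 25.5 = $3251.25.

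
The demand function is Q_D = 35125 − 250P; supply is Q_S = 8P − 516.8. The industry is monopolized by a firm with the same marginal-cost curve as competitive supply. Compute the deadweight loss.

20.20

In inverse form: demand P = 140.5 − 0.004Q, supply P = 64.6 + 0.125Q.
Competitive equilibrium: 140.5 − 0.004Q = 64.6 + 0.125Q → Q* = 588.3721, P* = 138.1465.
Marginal revenue: MR = 140.5 − 0.008Q. Set MR = MC: 140.5 − 0.008Q = 64.6 + 0.125Q → Q_m = 570.6767.
Price P_m = 140.5 − 0.004·570.6767 = 138.2173; MC(Q_m) = 64.6 + 0.125·570.6767 = 135.9346.
Competitive Q* = 588.3721, so ΔQ = 17.6954; wedge = 138.2173 − 135.9346 = 2.2827.
Deadweight loss = ½ × 17.6954 × 2.2827 = 20.20.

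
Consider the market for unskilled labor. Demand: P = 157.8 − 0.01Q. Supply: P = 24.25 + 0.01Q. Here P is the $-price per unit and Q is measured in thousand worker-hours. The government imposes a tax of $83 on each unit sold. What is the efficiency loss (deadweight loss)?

Competitive equilibrium: 157.8 − 0.01Q = 24.25 + 0.01Q → Q* = 6677.5, P* = 91.025.
With the tax, the buyer price exceeds the seller price by 83: (157.8 − 0.01Q) − (24.25 + 0.01Q) = 83 → Q' = 2527.5.
ΔQ = 6677.5 − 2527.5 = 4150; the wedge equals the tax, 83.
Welfare loss = ½ × 4150 × 83 = $172225 thousand.

$172225 thousand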